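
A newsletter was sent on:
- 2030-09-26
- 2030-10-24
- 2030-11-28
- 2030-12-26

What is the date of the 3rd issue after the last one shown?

2031-03-27

All dates are Thursdays, 28, 35, 28 days apart.
Specifically, the 4th Thursday of each month.
4th Thursday of January 2031: 2031-01-23.
February 2031 — 4th Thursday is 2031-02-27.
4th Thursday of March 2031: 2031-03-27.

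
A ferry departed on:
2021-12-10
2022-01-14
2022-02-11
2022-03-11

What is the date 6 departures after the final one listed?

2022-09-09

All dates are Fridays, 35, 28, 28 days apart.
Specifically, the 2nd Friday of each month.
2nd Friday of April 2022: 2022-04-08.
May 2022 — 2nd Friday is 2022-05-13.
June 2022 — 2nd Friday is 2022-06-10.
2nd Friday of July 2022: 2022-07-08.
August 2022 — 2nd Friday is 2022-08-12.
September 2022 — 2nd Friday is 2022-09-09.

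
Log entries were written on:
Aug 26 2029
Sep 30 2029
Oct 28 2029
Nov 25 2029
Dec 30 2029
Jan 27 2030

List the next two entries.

Feb 24 2030, Mar 31 2030

Every date is a Sunday; gaps 35, 28, 28, 35, 28 days.
Each is the last Sunday of its month (at least one falls on the 29th or later, ruling out '4th Sunday').
Last Sunday of February 2030: Feb 24 2030.
Last Sunday of March 2030: Mar 31 2030.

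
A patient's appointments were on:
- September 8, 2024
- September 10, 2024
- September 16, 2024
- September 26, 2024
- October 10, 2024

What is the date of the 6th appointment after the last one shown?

March 27, 2025

Intervals are 2, 6, 10, 14 days — an arithmetic progression with common difference 4.
Next gap: 18 days. October 10, 2024 + 18 days = October 28, 2024.
Next gap: 22 days. October 28, 2024 + 22 days = November 19, 2024.
Next gap: 26 days. November 19, 2024 + 26 days = December 15, 2024.
Next gap: 30 days. December 15, 2024 + 30 days = January 14, 2025.
Next gap: 34 days. January 14, 2025 + 34 days = February 17, 2025.
Next gap: 38 days. February 17, 2025 + 38 days = March 27, 2025.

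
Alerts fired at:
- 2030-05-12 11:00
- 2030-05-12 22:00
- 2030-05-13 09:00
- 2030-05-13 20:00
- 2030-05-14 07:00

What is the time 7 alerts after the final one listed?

2030-05-17 12:00

The interval is a steady 11 hours (11, 11, 11, 11).
2030-05-14 07:00 + 11 h = 2030-05-14 18:00.
2030-05-14 18:00 + 11 h = 2030-05-15 05:00.
2030-05-15 05:00 + 11 h = 2030-05-15 16:00.
2030-05-15 16:00 + 11 h = 2030-05-16 03:00.
2030-05-16 03:00 + 11 h = 2030-05-16 14:00.
2030-05-16 14:00 + 11 h = 2030-05-17 01:00.
2030-05-17 01:00 + 11 h = 2030-05-17 12:00.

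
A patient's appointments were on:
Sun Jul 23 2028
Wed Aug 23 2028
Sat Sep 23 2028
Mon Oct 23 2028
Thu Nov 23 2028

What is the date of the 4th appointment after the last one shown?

Each date is the 23rd; the gaps (31, 31, 30, 31) track the month lengths.
The rule is the 23rd of each month.
Next: December 2028 → Sat Dec 23 2028.
Next: January 2029 → Tue Jan 23 2029.
Next: February 2029 → Fri Feb 23 2029.
Next: March 2029 → Fri Mar 23 2029.

Fri Mar 23 2029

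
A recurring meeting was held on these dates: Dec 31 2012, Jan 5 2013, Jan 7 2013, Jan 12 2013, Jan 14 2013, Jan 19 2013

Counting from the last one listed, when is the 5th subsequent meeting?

The gap pattern 5, 2, 5, 2, 5 repeats every 2 events.
These are the Mondays and Saturdays of each week.
Next Monday: Jan 21 2013.
Next Saturday: Jan 26 2013.
Next Monday: Jan 28 2013.
The following Saturday is Feb 2 2013.
Next Monday: Feb 4 2013.

Feb 4 2013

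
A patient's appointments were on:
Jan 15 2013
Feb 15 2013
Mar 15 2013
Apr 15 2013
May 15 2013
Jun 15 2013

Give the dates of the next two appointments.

The day-of-month is always 15 (31, 28, 31, 30, 31 days between events).
So this recurs on the 15th of each month.
July 2013: Jul 15 2013.
August 2013: Aug 15 2013.

Jul 15 2013, Aug 15 2013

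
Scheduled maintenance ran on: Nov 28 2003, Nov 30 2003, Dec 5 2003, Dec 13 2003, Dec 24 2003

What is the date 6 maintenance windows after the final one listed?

Gaps: 2, 5, 8, 11 days — each gap is 3 larger than the previous one.
Next gap: 14 days. Dec 24 2003 + 14 days = Jan 7 2004.
Next gap: 17 days. Jan 7 2004 + 17 days = Jan 24 2004.
Next gap: 20 days. Jan 24 2004 + 20 days = Feb 13 2004.
Next gap: 23 days. Feb 13 2004 + 23 days = Mar 7 2004.
Next gap: 26 days. Mar 7 2004 + 26 days = Apr 2 2004.
Next gap: 29 days. Apr 2 2004 + 29 days = May 1 2004.

May 1 2004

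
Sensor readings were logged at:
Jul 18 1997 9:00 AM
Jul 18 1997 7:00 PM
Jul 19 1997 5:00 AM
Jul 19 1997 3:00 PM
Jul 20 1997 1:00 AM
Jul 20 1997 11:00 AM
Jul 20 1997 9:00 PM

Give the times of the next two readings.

Spacing: 10, 10, 10, 10, 10, 10 h — constant 10 h.
Jul 20 1997 9:00 PM + 10 h = Jul 21 1997 7:00 AM.
Jul 21 1997 7:00 AM + 10 h = Jul 21 1997 5:00 PM.

Jul 21 1997 7:00 AM, Jul 21 1997 5:00 PM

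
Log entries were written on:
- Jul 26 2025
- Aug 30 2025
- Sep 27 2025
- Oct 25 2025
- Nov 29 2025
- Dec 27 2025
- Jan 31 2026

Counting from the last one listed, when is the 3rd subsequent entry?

Apr 25 2026

All Saturdays; the gaps (35, 28, 28, 35, 28, 35) vary with month length.
This is the last Saturday of each month.
Last Saturday of February 2026: Feb 28 2026.
March 2026 ends with Saturday Mar 28 2026.
Last Saturday of April 2026: Apr 25 2026.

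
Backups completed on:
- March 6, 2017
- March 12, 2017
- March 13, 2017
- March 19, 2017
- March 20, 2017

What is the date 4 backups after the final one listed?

Gaps: 6, 1, 6, 1 days — not constant, but cyclic with period 2.
The events fall on every Monday and Sunday.
The following Sunday is March 26, 2017.
The following Monday is March 27, 2017.
The following Sunday is April 2, 2017.
The following Monday is April 3, 2017.

April 3, 2017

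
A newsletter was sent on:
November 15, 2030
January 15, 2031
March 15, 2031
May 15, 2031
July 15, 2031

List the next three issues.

September 15, 2031; November 15, 2031; January 15, 2032

Each date is the 15th; the gaps (61, 59, 61, 61) track the month lengths.
The rule is the 15th of every 2 months.
Next: September 2031 → September 15, 2031.
Next: November 2031 → November 15, 2031.
Next: January 2032 → January 15, 2032.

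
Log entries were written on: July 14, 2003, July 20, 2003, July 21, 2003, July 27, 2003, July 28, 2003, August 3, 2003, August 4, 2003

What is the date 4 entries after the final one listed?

The gap pattern 6, 1, 6, 1, 6, 1 repeats every 2 events.
These are the Mondays and Sundays of each week.
The following Sunday is August 10, 2003.
The following Monday is August 11, 2003.
The following Sunday is August 17, 2003.
Next Monday: August 18, 2003.

August 18, 2003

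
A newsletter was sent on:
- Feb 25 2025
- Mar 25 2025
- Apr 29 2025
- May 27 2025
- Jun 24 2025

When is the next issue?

Jul 29 2025

All Tuesdays; the gaps (28, 35, 28, 28) vary with month length.
This is the last Tuesday of each month.
Last Tuesday of July 2025: Jul 29 2025.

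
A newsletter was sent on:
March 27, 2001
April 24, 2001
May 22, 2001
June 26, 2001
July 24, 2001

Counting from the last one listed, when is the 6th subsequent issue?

January 22, 2002

These are Tuesdays at 28- or 35-day spacing (28, 28, 35, 28).
The pattern: 4th Tuesday of the month.
August 2001 — 4th Tuesday is August 28, 2001.
4th Tuesday of September 2001: September 25, 2001.
4th Tuesday of October 2001: October 23, 2001.
November 2001 — 4th Tuesday is November 27, 2001.
4th Tuesday of December 2001: December 25, 2001.
January 2002 — 4th Tuesday is January 22, 2002.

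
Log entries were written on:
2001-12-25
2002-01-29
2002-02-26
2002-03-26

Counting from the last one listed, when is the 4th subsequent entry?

All Tuesdays; the gaps (35, 28, 28) vary with month length.
This is the last Tuesday of each month.
Last Tuesday of April 2002: 2002-04-30.
May 2002 ends with Tuesday 2002-05-28.
June 2002 ends with Tuesday 2002-06-25.
July 2002 ends with Tuesday 2002-07-30.

2002-07-30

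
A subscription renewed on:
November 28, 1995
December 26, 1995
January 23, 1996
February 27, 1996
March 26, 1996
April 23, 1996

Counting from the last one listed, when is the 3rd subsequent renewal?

Gaps: 28, 28, 35, 28, 28 days — a mix of 28 and 35. Every date is a Tuesday.
Each is the 4th Tuesday of its month.
May 1996 — 4th Tuesday is May 28, 1996.
4th Tuesday of June 1996: June 25, 1996.
4th Tuesday of July 1996: July 23, 1996.

July 23, 1996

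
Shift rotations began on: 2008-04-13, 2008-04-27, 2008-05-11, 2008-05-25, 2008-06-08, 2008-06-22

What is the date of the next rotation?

Every event comes 14 days after the last (14, 14, 14, 14, 14).
2008-06-22 + 14 days = 2008-07-06.

2008-07-06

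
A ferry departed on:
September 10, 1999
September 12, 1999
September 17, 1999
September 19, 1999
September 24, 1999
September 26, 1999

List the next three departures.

October 1, 1999; October 3, 1999; October 8, 1999

Gaps: 2, 5, 2, 5, 2 days — not constant, but cyclic with period 2.
The events fall on every Friday and Sunday.
The following Friday is October 1, 1999.
Next Sunday: October 3, 1999.
The following Friday is October 8, 1999.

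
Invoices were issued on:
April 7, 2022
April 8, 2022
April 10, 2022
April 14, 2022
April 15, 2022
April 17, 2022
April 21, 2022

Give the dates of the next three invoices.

Every event lands on a Thursday or Friday or Sunday (gaps cycle 1, 2, 4, 1, 2, 4).
So the schedule is: every Thursday, Friday and Sunday.
The following Friday is April 22, 2022.
The following Sunday is April 24, 2022.
The following Thursday is April 28, 2022.

April 22, 2022; April 24, 2022; April 28, 2022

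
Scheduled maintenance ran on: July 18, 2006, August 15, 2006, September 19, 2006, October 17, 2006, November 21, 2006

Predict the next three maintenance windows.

December 19, 2006; January 16, 2007; February 20, 2007

Gaps: 28, 35, 28, 35 days — a mix of 28 and 35. Every date is a Tuesday.
Each is the 3rd Tuesday of its month.
December 2006 — 3rd Tuesday is December 19, 2006.
January 2007 — 3rd Tuesday is January 16, 2007.
February 2007 — 3rd Tuesday is February 20, 2007.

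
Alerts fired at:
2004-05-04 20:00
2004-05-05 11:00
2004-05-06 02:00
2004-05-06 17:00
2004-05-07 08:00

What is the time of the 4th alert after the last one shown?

Spacing: 15, 15, 15, 15 h — constant 15 h.
2004-05-07 08:00 + 15 h = 2004-05-07 23:00.
2004-05-07 23:00 + 15 h = 2004-05-08 14:00.
2004-05-08 14:00 + 15 h = 2004-05-09 05:00.
2004-05-09 05:00 + 15 h = 2004-05-09 20:00.

2004-05-09 20:00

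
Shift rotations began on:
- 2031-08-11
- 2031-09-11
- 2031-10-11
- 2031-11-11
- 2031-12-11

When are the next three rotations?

2032-01-11, 2032-02-11, 2032-03-11

Gaps: 31, 30, 31, 30 days — not constant. Every event is on the 11th of the month.
Pattern: the 11th of each month.
January 2032: 2032-01-11.
February 2032: 2032-02-11.
Next: March 2032 → 2032-03-11.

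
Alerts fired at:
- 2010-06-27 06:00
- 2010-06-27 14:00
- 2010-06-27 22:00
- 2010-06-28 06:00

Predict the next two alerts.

2010-06-28 14:00, 2010-06-28 22:00

The interval is a steady 8 hours (8, 8, 8).
2010-06-28 06:00 + 8 h = 2010-06-28 14:00.
2010-06-28 14:00 + 8 h = 2010-06-28 22:00.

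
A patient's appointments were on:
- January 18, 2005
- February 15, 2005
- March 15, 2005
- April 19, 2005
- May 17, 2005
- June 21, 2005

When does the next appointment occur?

All dates are Tuesdays, 28, 28, 35, 28, 35 days apart.
Specifically, the 3rd Tuesday of each month.
July 2005 — 3rd Tuesday is July 19, 2005.

July 19, 2005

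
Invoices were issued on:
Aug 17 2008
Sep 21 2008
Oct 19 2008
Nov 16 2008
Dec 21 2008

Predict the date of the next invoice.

All dates are Sundays, 35, 28, 28, 35 days apart.
Specifically, the 3rd Sunday of each month.
January 2009 — 3rd Sunday is Jan 18 2009.

Jan 18 2009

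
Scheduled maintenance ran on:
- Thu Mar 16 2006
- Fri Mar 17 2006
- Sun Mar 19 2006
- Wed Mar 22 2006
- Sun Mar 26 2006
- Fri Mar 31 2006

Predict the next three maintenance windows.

Thu Apr 6 2006, Thu Apr 13 2006, Fri Apr 21 2006

Intervals are 1, 2, 3, 4, 5 days — an arithmetic progression with common difference 1.
Next gap: 6 days. Fri Mar 31 2006 + 6 days = Thu Apr 6 2006.
Next gap: 7 days. Thu Apr 6 2006 + 7 days = Thu Apr 13 2006.
Next gap: 8 days. Thu Apr 13 2006 + 8 days = Fri Apr 21 2006.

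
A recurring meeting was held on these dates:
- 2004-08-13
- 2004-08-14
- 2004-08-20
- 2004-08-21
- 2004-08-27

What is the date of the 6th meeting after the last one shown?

2004-09-17

Gaps: 1, 6, 1, 6 days — not constant, but cyclic with period 2.
The events fall on every Friday and Saturday.
Next Saturday: 2004-08-28.
Next Friday: 2004-09-03.
Next Saturday: 2004-09-04.
Next Friday: 2004-09-10.
Next Saturday: 2004-09-11.
Next Friday: 2004-09-17.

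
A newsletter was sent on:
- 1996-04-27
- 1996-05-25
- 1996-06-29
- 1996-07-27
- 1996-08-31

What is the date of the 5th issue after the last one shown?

1997-01-25

These are Saturdays with 28, 35, 28, 35-day gaps.
Each is the final Saturday of its month — 1996-06-29 is past the 28th, so '4th Saturday' doesn't fit.
September 1996 ends with Saturday 1996-09-28.
October 1996 ends with Saturday 1996-10-26.
Last Saturday of November 1996: 1996-11-30.
December 1996 ends with Saturday 1996-12-28.
Last Saturday of January 1997: 1997-01-25.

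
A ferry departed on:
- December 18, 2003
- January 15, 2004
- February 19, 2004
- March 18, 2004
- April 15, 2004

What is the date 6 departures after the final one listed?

These are Thursdays at 28- or 35-day spacing (28, 35, 28, 28).
The pattern: 3rd Thursday of the month.
May 2004 — 3rd Thursday is May 20, 2004.
June 2004 — 3rd Thursday is June 17, 2004.
3rd Thursday of July 2004: July 15, 2004.
3rd Thursday of August 2004: August 19, 2004.
3rd Thursday of September 2004: September 16, 2004.
October 2004 — 3rd Thursday is October 21, 2004.

October 21, 2004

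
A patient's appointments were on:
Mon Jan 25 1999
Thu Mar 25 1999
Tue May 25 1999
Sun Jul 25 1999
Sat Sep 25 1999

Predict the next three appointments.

Thu Nov 25 1999, Tue Jan 25 2000, Sat Mar 25 2000

The day-of-month is always 25 (59, 61, 61, 62 days between events).
So this recurs on the 25th of every 2 months.
November 1999: Thu Nov 25 1999.
January 2000: Tue Jan 25 2000.
March 2000: Sat Mar 25 2000.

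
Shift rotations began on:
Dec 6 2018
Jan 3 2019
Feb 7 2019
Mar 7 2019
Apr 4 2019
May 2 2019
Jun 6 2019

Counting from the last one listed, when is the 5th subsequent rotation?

Nov 7 2019

Gaps: 28, 35, 28, 28, 28, 35 days — a mix of 28 and 35. Every date is a Thursday.
Each is the 1st Thursday of its month.
July 2019 — 1st Thursday is Jul 4 2019.
1st Thursday of August 2019: Aug 1 2019.
September 2019 — 1st Thursday is Sep 5 2019.
October 2019 — 1st Thursday is Oct 3 2019.
1st Thursday of November 2019: Nov 7 2019.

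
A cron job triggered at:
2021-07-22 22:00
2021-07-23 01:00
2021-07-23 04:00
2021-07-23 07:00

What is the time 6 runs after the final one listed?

Spacing: 3, 3, 3 h — constant 3 h.
2021-07-23 07:00 + 3 h = 2021-07-23 10:00.
2021-07-23 10:00 + 3 h = 2021-07-23 13:00.
2021-07-23 13:00 + 3 h = 2021-07-23 16:00.
2021-07-23 16:00 + 3 h = 2021-07-23 19:00.
2021-07-23 19:00 + 3 h = 2021-07-23 22:00.
2021-07-23 22:00 + 3 h = 2021-07-24 01:00.

2021-07-24 01:00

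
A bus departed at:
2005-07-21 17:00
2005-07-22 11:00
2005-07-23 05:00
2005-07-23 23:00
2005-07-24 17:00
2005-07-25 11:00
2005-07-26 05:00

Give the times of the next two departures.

Spacing: 18, 18, 18, 18, 18, 18 h — constant 18 h.
2005-07-26 05:00 + 18 h = 2005-07-26 23:00.
2005-07-26 23:00 + 18 h = 2005-07-27 17:00.

2005-07-26 23:00, 2005-07-27 17:00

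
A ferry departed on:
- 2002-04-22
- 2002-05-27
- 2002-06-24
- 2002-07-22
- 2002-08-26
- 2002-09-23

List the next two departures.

2002-10-28, 2002-11-25

Gaps: 35, 28, 28, 35, 28 days — a mix of 28 and 35. Every date is a Monday.
Each is the 4th Monday of its month.
4th Monday of October 2002: 2002-10-28.
4th Monday of November 2002: 2002-11-25.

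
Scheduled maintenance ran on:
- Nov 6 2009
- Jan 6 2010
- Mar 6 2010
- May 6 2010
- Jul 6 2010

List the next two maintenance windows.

Each date is the 6th; the gaps (61, 59, 61, 61) track the month lengths.
The rule is the 6th of every 2 months.
Next: September 2010 → Sep 6 2010.
November 2010: Nov 6 2010.

Sep 6 2010, Nov 6 2010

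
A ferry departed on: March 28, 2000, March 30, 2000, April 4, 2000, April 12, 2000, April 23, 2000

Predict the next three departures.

May 7, 2000; May 24, 2000; June 13, 2000

Gaps: 2, 5, 8, 11 days — each gap is 3 larger than the previous one.
Next gap: 14 days. April 23, 2000 + 14 days = May 7, 2000.
Next gap: 17 days. May 7, 2000 + 17 days = May 24, 2000.
Next gap: 20 days. May 24, 2000 + 20 days = June 13, 2000.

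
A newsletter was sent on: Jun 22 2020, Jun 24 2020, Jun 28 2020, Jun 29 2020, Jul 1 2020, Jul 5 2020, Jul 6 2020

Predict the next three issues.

The gap pattern 2, 4, 1, 2, 4, 1 repeats every 3 events.
These are the Mondays, Wednesdays and Sundays of each week.
Next Wednesday: Jul 8 2020.
Next Sunday: Jul 12 2020.
The following Monday is Jul 13 2020.

Jul 8 2020, Jul 12 2020, Jul 13 2020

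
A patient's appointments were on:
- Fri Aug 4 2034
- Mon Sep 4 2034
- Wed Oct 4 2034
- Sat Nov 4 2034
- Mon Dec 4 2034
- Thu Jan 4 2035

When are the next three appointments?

Gaps: 31, 30, 31, 30, 31 days — not constant. Every event is on the 4th of the month.
Pattern: the 4th of each month.
February 2035: Sun Feb 4 2035.
Next: March 2035 → Sun Mar 4 2035.
April 2035: Wed Apr 4 2035.

Sun Feb 4 2035, Sun Mar 4 2035, Wed Apr 4 2035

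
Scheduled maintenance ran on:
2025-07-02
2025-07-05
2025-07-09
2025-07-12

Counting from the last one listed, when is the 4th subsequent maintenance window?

Gaps: 3, 4, 3 days — not constant, but cyclic with period 2.
The events fall on every Wednesday and Saturday.
Next Wednesday: 2025-07-16.
The following Saturday is 2025-07-19.
The following Wednesday is 2025-07-23.
The following Saturday is 2025-07-26.

2025-07-26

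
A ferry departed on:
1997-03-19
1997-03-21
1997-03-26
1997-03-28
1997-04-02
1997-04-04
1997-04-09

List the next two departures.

Every event lands on a Wednesday or Friday (gaps cycle 2, 5, 2, 5, 2, 5).
So the schedule is: every Wednesday and Friday.
The following Friday is 1997-04-11.
The following Wednesday is 1997-04-16.

1997-04-11, 1997-04-16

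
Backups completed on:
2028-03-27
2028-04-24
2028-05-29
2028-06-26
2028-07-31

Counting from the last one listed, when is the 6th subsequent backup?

Every date is a Monday; gaps 28, 35, 28, 35 days.
Each is the last Monday of its month (at least one falls on the 29th or later, ruling out '4th Monday').
August 2028 ends with Monday 2028-08-28.
Last Monday of September 2028: 2028-09-25.
Last Monday of October 2028: 2028-10-30.
Last Monday of November 2028: 2028-11-27.
Last Monday of December 2028: 2028-12-25.
Last Monday of January 2029: 2029-01-29.

2029-01-29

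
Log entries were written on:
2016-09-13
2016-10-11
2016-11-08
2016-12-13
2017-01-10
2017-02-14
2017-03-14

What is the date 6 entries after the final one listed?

These are Tuesdays at 28- or 35-day spacing (28, 28, 35, 28, 35, 28).
The pattern: 2nd Tuesday of the month.
2nd Tuesday of April 2017: 2017-04-11.
May 2017 — 2nd Tuesday is 2017-05-09.
June 2017 — 2nd Tuesday is 2017-06-13.
2nd Tuesday of July 2017: 2017-07-11.
August 2017 — 2nd Tuesday is 2017-08-08.
2nd Tuesday of September 2017: 2017-09-12.

2017-09-12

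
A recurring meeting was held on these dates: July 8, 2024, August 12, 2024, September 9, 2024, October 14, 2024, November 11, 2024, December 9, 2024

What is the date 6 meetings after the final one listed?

June 9, 2025

Gaps: 35, 28, 35, 28, 28 days — a mix of 28 and 35. Every date is a Monday.
Each is the 2nd Monday of its month.
January 2025 — 2nd Monday is January 13, 2025.
2nd Monday of February 2025: February 10, 2025.
March 2025 — 2nd Monday is March 10, 2025.
April 2025 — 2nd Monday is April 14, 2025.
May 2025 — 2nd Monday is May 12, 2025.
2nd Monday of June 2025: June 9, 2025.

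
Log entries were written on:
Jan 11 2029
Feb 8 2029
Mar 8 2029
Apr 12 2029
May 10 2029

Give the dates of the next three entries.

Jun 14 2029, Jul 12 2029, Aug 9 2029

Gaps: 28, 28, 35, 28 days — a mix of 28 and 35. Every date is a Thursday.
Each is the 2nd Thursday of its month.
2nd Thursday of June 2029: Jun 14 2029.
2nd Thursday of July 2029: Jul 12 2029.
2nd Thursday of August 2029: Aug 9 2029.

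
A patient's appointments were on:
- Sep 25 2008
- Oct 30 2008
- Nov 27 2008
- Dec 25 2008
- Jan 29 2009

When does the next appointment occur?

All Thursdays; the gaps (35, 28, 28, 35) vary with month length.
This is the last Thursday of each month.
February 2009 ends with Thursday Feb 26 2009.

Feb 26 2009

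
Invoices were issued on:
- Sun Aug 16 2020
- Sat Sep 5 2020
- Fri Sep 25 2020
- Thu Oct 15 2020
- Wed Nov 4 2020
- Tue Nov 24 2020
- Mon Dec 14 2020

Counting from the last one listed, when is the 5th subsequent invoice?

Wed Mar 24 2021

Every event comes 20 days after the last (20, 20, 20, 20, 20, 20).
Mon Dec 14 2020 + 20 days = Sun Jan 3 2021.
Sun Jan 3 2021 + 20 days = Sat Jan 23 2021.
Sat Jan 23 2021 + 20 days = Fri Feb 12 2021.
Fri Feb 12 2021 + 20 days = Thu Mar 4 2021.
Thu Mar 4 2021 + 20 days = Wed Mar 24 2021.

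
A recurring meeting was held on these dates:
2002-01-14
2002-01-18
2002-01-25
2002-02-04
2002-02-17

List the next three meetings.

2002-03-05, 2002-03-24, 2002-04-15

The spacing grows by 3 each time: 4, 7, 10, 13 days.
Next gap: 16 days. 2002-02-17 + 16 days = 2002-03-05.
Next gap: 19 days. 2002-03-05 + 19 days = 2002-03-24.
Next gap: 22 days. 2002-03-24 + 22 days = 2002-04-15.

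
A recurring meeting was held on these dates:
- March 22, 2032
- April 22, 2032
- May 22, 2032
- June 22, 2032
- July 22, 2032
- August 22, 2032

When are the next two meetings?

September 22, 2032; October 22, 2032

Each date is the 22nd; the gaps (31, 30, 31, 30, 31) track the month lengths.
The rule is the 22nd of each month.
Next: September 2032 → September 22, 2032.
October 2032: October 22, 2032.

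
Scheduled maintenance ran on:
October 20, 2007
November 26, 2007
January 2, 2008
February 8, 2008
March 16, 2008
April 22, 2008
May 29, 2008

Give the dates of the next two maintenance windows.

July 5, 2008; August 11, 2008

Gaps between consecutive events: 37, 37, 37, 37, 37, 37 days — a constant 37-day interval.
May 29, 2008 + 37 days = July 5, 2008.
July 5, 2008 + 37 days = August 11, 2008.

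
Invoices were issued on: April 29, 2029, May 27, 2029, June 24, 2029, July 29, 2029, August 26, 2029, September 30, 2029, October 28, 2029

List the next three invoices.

All Sundays; the gaps (28, 28, 35, 28, 35, 28) vary with month length.
This is the last Sunday of each month.
Last Sunday of November 2029: November 25, 2029.
December 2029 ends with Sunday December 30, 2029.
Last Sunday of January 2030: January 27, 2030.

November 25, 2029; December 30, 2029; January 27, 2030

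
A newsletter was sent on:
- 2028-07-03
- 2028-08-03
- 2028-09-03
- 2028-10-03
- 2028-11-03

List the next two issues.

Each date is the 3rd; the gaps (31, 31, 30, 31) track the month lengths.
The rule is the 3rd of each month.
December 2028: 2028-12-03.
January 2029: 2029-01-03.

2028-12-03, 2029-01-03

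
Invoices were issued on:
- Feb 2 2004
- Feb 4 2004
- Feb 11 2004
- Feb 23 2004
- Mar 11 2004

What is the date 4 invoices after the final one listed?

The spacing grows by 5 each time: 2, 7, 12, 17 days.
Next gap: 22 days. Mar 11 2004 + 22 days = Apr 2 2004.
Next gap: 27 days. Apr 2 2004 + 27 days = Apr 29 2004.
Next gap: 32 days. Apr 29 2004 + 32 days = May 31 2004.
Next gap: 37 days. May 31 2004 + 37 days = Jul 7 2004.

Jul 7 2004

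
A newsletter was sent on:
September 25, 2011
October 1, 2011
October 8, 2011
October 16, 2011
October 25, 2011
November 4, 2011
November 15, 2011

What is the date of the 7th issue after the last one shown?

Intervals are 6, 7, 8, 9, 10, 11 days — an arithmetic progression with common difference 1.
Next gap: 12 days. November 15, 2011 + 12 days = November 27, 2011.
Next gap: 13 days. November 27, 2011 + 13 days = December 10, 2011.
Next gap: 14 days. December 10, 2011 + 14 days = December 24, 2011.
Next gap: 15 days. December 24, 2011 + 15 days = January 8, 2012.
Next gap: 16 days. January 8, 2012 + 16 days = January 24, 2012.
Next gap: 17 days. January 24, 2012 + 17 days = February 10, 2012.
Next gap: 18 days. February 10, 2012 + 18 days = February 28, 2012.

February 28, 2012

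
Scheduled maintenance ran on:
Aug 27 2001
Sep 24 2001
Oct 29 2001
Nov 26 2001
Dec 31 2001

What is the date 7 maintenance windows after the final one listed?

Jul 29 2002

These are Mondays with 28, 35, 28, 35-day gaps.
Each is the final Monday of its month — Oct 29 2001 is past the 28th, so '4th Monday' doesn't fit.
January 2002 ends with Monday Jan 28 2002.
February 2002 ends with Monday Feb 25 2002.
March 2002 ends with Monday Mar 25 2002.
April 2002 ends with Monday Apr 29 2002.
May 2002 ends with Monday May 27 2002.
June 2002 ends with Monday Jun 24 2002.
July 2002 ends with Monday Jul 29 2002.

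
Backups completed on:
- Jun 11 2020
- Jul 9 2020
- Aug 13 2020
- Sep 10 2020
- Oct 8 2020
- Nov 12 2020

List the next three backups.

Dec 10 2020, Jan 14 2021, Feb 11 2021

These are Thursdays at 28- or 35-day spacing (28, 35, 28, 28, 35).
The pattern: 2nd Thursday of the month.
2nd Thursday of December 2020: Dec 10 2020.
2nd Thursday of January 2021: Jan 14 2021.
2nd Thursday of February 2021: Feb 11 2021.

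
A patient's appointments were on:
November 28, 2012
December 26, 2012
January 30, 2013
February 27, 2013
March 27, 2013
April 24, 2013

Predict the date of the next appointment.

These are Wednesdays with 28, 35, 28, 28, 28-day gaps.
Each is the final Wednesday of its month — January 30, 2013 is past the 28th, so '4th Wednesday' doesn't fit.
May 2013 ends with Wednesday May 29, 2013.

May 29, 2013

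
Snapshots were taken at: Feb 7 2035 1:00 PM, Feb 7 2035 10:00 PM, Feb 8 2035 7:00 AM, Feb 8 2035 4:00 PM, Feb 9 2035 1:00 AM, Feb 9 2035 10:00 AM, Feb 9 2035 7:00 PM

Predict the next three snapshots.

Feb 10 2035 4:00 AM, Feb 10 2035 1:00 PM, Feb 10 2035 10:00 PM

Gaps: 9, 9, 9, 9, 9, 9 hours — each event is 9 hours after the previous one.
Feb 9 2035 7:00 PM + 9 h = Feb 10 2035 4:00 AM.
Feb 10 2035 4:00 AM + 9 h = Feb 10 2035 1:00 PM.
Feb 10 2035 1:00 PM + 9 h = Feb 10 2035 10:00 PM.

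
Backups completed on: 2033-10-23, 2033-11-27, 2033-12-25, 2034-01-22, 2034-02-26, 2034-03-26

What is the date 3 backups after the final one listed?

2034-06-25

These are Sundays at 28- or 35-day spacing (35, 28, 28, 35, 28).
The pattern: 4th Sunday of the month.
4th Sunday of April 2034: 2034-04-23.
4th Sunday of May 2034: 2034-05-28.
4th Sunday of June 2034: 2034-06-25.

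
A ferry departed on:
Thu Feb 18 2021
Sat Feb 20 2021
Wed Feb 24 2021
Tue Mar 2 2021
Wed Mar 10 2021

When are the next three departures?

The spacing grows by 2 each time: 2, 4, 6, 8 days.
Next gap: 10 days. Wed Mar 10 2021 + 10 days = Sat Mar 20 2021.
Next gap: 12 days. Sat Mar 20 2021 + 12 days = Thu Apr 1 2021.
Next gap: 14 days. Thu Apr 1 2021 + 14 days = Thu Apr 15 2021.

Sat Mar 20 2021, Thu Apr 1 2021, Thu Apr 15 2021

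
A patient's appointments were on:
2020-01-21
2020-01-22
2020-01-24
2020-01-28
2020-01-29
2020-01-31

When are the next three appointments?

2020-02-04, 2020-02-05, 2020-02-07

Gaps: 1, 2, 4, 1, 2 days — not constant, but cyclic with period 3.
The events fall on every Tuesday, Wednesday and Friday.
Next Tuesday: 2020-02-04.
The following Wednesday is 2020-02-05.
The following Friday is 2020-02-07.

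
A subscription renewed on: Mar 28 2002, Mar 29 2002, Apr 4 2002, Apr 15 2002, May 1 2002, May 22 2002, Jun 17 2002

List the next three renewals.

Jul 18 2002, Aug 23 2002, Oct 3 2002

Gaps: 1, 6, 11, 16, 21, 26 days — each gap is 5 larger than the previous one.
Next gap: 31 days. Jun 17 2002 + 31 days = Jul 18 2002.
Next gap: 36 days. Jul 18 2002 + 36 days = Aug 23 2002.
Next gap: 41 days. Aug 23 2002 + 41 days = Oct 3 2002.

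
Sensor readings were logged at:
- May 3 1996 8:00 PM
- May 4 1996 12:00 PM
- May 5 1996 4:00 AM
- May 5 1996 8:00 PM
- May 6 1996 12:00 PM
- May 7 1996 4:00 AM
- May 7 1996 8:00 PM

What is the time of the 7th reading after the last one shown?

May 12 1996 12:00 PM

Gaps: 16, 16, 16, 16, 16, 16 hours — each event is 16 hours after the previous one.
May 7 1996 8:00 PM + 16 h = May 8 1996 12:00 PM.
May 8 1996 12:00 PM + 16 h = May 9 1996 4:00 AM.
May 9 1996 4:00 AM + 16 h = May 9 1996 8:00 PM.
May 9 1996 8:00 PM + 16 h = May 10 1996 12:00 PM.
May 10 1996 12:00 PM + 16 h = May 11 1996 4:00 AM.
May 11 1996 4:00 AM + 16 h = May 11 1996 8:00 PM.
May 11 1996 8:00 PM + 16 h = May 12 1996 12:00 PM.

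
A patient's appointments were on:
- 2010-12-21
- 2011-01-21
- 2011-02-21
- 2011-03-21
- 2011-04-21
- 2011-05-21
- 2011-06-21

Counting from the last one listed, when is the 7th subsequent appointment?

The day-of-month is always 21 (31, 31, 28, 31, 30, 31 days between events).
So this recurs on the 21st of each month.
July 2011: 2011-07-21.
August 2011: 2011-08-21.
Next: September 2011 → 2011-09-21.
October 2011: 2011-10-21.
November 2011: 2011-11-21.
December 2011: 2011-12-21.
January 2012: 2012-01-21.

2012-01-21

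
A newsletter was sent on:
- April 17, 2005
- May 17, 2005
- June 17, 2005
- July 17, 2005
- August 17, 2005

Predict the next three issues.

The day-of-month is always 17 (30, 31, 30, 31 days between events).
So this recurs on the 17th of each month.
Next: September 2005 → September 17, 2005.
Next: October 2005 → October 17, 2005.
Next: November 2005 → November 17, 2005.

September 17, 2005; October 17, 2005; November 17, 2005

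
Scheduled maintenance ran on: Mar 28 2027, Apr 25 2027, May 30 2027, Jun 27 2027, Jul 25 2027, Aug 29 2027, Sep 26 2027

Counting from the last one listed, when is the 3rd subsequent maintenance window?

Dec 26 2027

Every date is a Sunday; gaps 28, 35, 28, 28, 35, 28 days.
Each is the last Sunday of its month (at least one falls on the 29th or later, ruling out '4th Sunday').
Last Sunday of October 2027: Oct 31 2027.
Last Sunday of November 2027: Nov 28 2027.
Last Sunday of December 2027: Dec 26 2027.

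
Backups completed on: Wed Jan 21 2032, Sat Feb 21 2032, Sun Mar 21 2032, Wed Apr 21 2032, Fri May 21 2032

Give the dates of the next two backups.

Mon Jun 21 2032, Wed Jul 21 2032

The day-of-month is always 21 (31, 29, 31, 30 days between events).
So this recurs on the 21st of each month.
Next: June 2032 → Mon Jun 21 2032.
July 2032: Wed Jul 21 2032.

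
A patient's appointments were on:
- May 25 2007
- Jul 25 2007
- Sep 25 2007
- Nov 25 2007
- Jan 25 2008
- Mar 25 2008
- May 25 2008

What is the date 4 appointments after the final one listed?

Jan 25 2009

Gaps: 61, 62, 61, 61, 60, 61 days — not constant. Every event is on the 25th of the month.
Pattern: the 25th of every 2 months.
July 2008: Jul 25 2008.
Next: September 2008 → Sep 25 2008.
November 2008: Nov 25 2008.
January 2009: Jan 25 2009.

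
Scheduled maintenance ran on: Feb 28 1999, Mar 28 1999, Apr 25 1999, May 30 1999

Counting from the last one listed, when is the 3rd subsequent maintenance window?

Aug 29 1999

All Sundays; the gaps (28, 28, 35) vary with month length.
This is the last Sunday of each month.
Last Sunday of June 1999: Jun 27 1999.
Last Sunday of July 1999: Jul 25 1999.
August 1999 ends with Sunday Aug 29 1999.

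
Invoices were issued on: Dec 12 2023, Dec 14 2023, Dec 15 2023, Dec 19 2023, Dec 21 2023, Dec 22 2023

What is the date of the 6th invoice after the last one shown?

Jan 5 2024

The gap pattern 2, 1, 4, 2, 1 repeats every 3 events.
These are the Tuesdays, Thursdays and Fridays of each week.
The following Tuesday is Dec 26 2023.
Next Thursday: Dec 28 2023.
The following Friday is Dec 29 2023.
The following Tuesday is Jan 2 2024.
Next Thursday: Jan 4 2024.
The following Friday is Jan 5 2024.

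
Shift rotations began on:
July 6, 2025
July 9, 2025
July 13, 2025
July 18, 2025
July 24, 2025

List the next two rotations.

Intervals are 3, 4, 5, 6 days — an arithmetic progression with common difference 1.
Next gap: 7 days. July 24, 2025 + 7 days = July 31, 2025.
Next gap: 8 days. July 31, 2025 + 8 days = August 8, 2025.

July 31, 2025; August 8, 2025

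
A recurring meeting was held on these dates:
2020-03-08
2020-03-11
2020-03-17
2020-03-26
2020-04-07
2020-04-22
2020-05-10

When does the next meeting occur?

2020-05-31

Gaps: 3, 6, 9, 12, 15, 18 days — each gap is 3 larger than the previous one.
Next gap: 21 days. 2020-05-10 + 21 days = 2020-05-31.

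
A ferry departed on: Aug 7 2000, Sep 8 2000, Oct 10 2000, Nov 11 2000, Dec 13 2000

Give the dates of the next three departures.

Jan 14 2001, Feb 15 2001, Mar 19 2001

Gaps between consecutive events: 32, 32, 32, 32 days — a constant 32-day interval.
Dec 13 2000 + 32 days = Jan 14 2001.
Jan 14 2001 + 32 days = Feb 15 2001.
Feb 15 2001 + 32 days = Mar 19 2001.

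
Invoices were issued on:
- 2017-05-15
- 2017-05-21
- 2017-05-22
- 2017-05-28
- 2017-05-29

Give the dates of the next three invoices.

Gaps: 6, 1, 6, 1 days — not constant, but cyclic with period 2.
The events fall on every Monday and Sunday.
The following Sunday is 2017-06-04.
The following Monday is 2017-06-05.
The following Sunday is 2017-06-11.

2017-06-04, 2017-06-05, 2017-06-11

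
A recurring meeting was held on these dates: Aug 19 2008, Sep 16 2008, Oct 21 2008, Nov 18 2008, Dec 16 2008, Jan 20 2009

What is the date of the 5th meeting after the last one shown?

All dates are Tuesdays, 28, 35, 28, 28, 35 days apart.
Specifically, the 3rd Tuesday of each month.
February 2009 — 3rd Tuesday is Feb 17 2009.
3rd Tuesday of March 2009: Mar 17 2009.
April 2009 — 3rd Tuesday is Apr 21 2009.
3rd Tuesday of May 2009: May 19 2009.
3rd Tuesday of June 2009: Jun 16 2009.

Jun 16 2009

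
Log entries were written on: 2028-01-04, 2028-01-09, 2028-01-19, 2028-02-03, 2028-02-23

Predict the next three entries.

Gaps: 5, 10, 15, 20 days — each gap is 5 larger than the previous one.
Next gap: 25 days. 2028-02-23 + 25 days = 2028-03-19.
Next gap: 30 days. 2028-03-19 + 30 days = 2028-04-18.
Next gap: 35 days. 2028-04-18 + 35 days = 2028-05-23.

2028-03-19, 2028-04-18, 2028-05-23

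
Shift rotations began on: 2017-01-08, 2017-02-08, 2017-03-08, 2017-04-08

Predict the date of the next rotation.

2017-05-08

The day-of-month is always 8 (31, 28, 31 days between events).
So this recurs on the 8th of each month.
Next: May 2017 → 2017-05-08.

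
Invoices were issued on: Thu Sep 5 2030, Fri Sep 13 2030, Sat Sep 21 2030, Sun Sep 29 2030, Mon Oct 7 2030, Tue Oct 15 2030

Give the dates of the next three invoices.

Gaps between consecutive events: 8, 8, 8, 8, 8 days — a constant 8-day interval.
Tue Oct 15 2030 + 8 days = Wed Oct 23 2030.
Wed Oct 23 2030 + 8 days = Thu Oct 31 2030.
Thu Oct 31 2030 + 8 days = Fri Nov 8 2030.

Wed Oct 23 2030, Thu Oct 31 2030, Fri Nov 8 2030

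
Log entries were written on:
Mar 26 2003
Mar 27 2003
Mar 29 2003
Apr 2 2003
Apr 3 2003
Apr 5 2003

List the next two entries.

Apr 9 2003, Apr 10 2003

The gap pattern 1, 2, 4, 1, 2 repeats every 3 events.
These are the Wednesdays, Thursdays and Saturdays of each week.
Next Wednesday: Apr 9 2003.
The following Thursday is Apr 10 2003.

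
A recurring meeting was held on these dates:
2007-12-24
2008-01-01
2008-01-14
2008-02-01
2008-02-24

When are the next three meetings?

Gaps: 8, 13, 18, 23 days — each gap is 5 larger than the previous one.
Next gap: 28 days. 2008-02-24 + 28 days = 2008-03-23.
Next gap: 33 days. 2008-03-23 + 33 days = 2008-04-25.
Next gap: 38 days. 2008-04-25 + 38 days = 2008-06-02.

2008-03-23, 2008-04-25, 2008-06-02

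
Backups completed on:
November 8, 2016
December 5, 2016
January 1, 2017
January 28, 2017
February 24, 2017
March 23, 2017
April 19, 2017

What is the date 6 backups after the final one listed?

Gaps between consecutive events: 27, 27, 27, 27, 27, 27 days — a constant 27-day interval.
April 19, 2017 + 27 days = May 16, 2017.
May 16, 2017 + 27 days = June 12, 2017.
June 12, 2017 + 27 days = July 9, 2017.
July 9, 2017 + 27 days = August 5, 2017.
August 5, 2017 + 27 days = September 1, 2017.
September 1, 2017 + 27 days = September 28, 2017.

September 28, 2017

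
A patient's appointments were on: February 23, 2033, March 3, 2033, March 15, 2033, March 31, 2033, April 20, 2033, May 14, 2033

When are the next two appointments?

Intervals are 8, 12, 16, 20, 24 days — an arithmetic progression with common difference 4.
Next gap: 28 days. May 14, 2033 + 28 days = June 11, 2033.
Next gap: 32 days. June 11, 2033 + 32 days = July 13, 2033.

June 11, 2033; July 13, 2033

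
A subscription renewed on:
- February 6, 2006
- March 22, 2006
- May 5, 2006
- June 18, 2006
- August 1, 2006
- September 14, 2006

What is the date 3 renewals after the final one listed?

January 24, 2007

The spacing is 44, 44, 44, 44, 44 days — always 44 days.
September 14, 2006 + 44 days = October 28, 2006.
October 28, 2006 + 44 days = December 11, 2006.
December 11, 2006 + 44 days = January 24, 2007.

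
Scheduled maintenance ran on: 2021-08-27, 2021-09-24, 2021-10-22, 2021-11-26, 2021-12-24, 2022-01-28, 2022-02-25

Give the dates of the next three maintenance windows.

All dates are Fridays, 28, 28, 35, 28, 35, 28 days apart.
Specifically, the 4th Friday of each month.
March 2022 — 4th Friday is 2022-03-25.
April 2022 — 4th Friday is 2022-04-22.
May 2022 — 4th Friday is 2022-05-27.

2022-03-25, 2022-04-22, 2022-05-27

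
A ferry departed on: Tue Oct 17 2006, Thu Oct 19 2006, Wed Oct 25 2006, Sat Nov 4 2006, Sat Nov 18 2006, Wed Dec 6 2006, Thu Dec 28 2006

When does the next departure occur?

Tue Jan 23 2007

Gaps: 2, 6, 10, 14, 18, 22 days — each gap is 4 larger than the previous one.
Next gap: 26 days. Thu Dec 28 2006 + 26 days = Tue Jan 23 2007.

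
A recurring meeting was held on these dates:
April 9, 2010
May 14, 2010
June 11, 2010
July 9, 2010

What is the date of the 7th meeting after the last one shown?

Gaps: 35, 28, 28 days — a mix of 28 and 35. Every date is a Friday.
Each is the 2nd Friday of its month.
2nd Friday of August 2010: August 13, 2010.
2nd Friday of September 2010: September 10, 2010.
October 2010 — 2nd Friday is October 8, 2010.
2nd Friday of November 2010: November 12, 2010.
December 2010 — 2nd Friday is December 10, 2010.
2nd Friday of January 2011: January 14, 2011.
February 2011 — 2nd Friday is February 11, 2011.

February 11, 2011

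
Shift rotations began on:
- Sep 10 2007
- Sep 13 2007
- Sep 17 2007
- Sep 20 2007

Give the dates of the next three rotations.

Sep 24 2007, Sep 27 2007, Oct 1 2007

Every event lands on a Monday or Thursday (gaps cycle 3, 4, 3).
So the schedule is: every Monday and Thursday.
The following Monday is Sep 24 2007.
The following Thursday is Sep 27 2007.
Next Monday: Oct 1 2007.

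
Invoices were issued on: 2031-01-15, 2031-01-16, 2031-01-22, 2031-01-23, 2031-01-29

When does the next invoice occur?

The gap pattern 1, 6, 1, 6 repeats every 2 events.
These are the Wednesdays and Thursdays of each week.
The following Thursday is 2031-01-30.

2031-01-30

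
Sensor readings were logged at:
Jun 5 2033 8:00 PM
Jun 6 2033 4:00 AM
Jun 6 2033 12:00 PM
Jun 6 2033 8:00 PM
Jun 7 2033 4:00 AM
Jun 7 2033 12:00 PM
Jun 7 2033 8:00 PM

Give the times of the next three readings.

Jun 8 2033 4:00 AM, Jun 8 2033 12:00 PM, Jun 8 2033 8:00 PM

Spacing: 8, 8, 8, 8, 8, 8 h — constant 8 h.
Jun 7 2033 8:00 PM + 8 h = Jun 8 2033 4:00 AM.
Jun 8 2033 4:00 AM + 8 h = Jun 8 2033 12:00 PM.
Jun 8 2033 12:00 PM + 8 h = Jun 8 2033 8:00 PM.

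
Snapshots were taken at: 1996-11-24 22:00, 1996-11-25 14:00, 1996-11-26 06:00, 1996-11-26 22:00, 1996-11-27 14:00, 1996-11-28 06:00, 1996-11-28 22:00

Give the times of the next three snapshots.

1996-11-29 14:00, 1996-11-30 06:00, 1996-11-30 22:00

Gaps: 16, 16, 16, 16, 16, 16 hours — each event is 16 hours after the previous one.
1996-11-28 22:00 + 16 h = 1996-11-29 14:00.
1996-11-29 14:00 + 16 h = 1996-11-30 06:00.
1996-11-30 06:00 + 16 h = 1996-11-30 22:00.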